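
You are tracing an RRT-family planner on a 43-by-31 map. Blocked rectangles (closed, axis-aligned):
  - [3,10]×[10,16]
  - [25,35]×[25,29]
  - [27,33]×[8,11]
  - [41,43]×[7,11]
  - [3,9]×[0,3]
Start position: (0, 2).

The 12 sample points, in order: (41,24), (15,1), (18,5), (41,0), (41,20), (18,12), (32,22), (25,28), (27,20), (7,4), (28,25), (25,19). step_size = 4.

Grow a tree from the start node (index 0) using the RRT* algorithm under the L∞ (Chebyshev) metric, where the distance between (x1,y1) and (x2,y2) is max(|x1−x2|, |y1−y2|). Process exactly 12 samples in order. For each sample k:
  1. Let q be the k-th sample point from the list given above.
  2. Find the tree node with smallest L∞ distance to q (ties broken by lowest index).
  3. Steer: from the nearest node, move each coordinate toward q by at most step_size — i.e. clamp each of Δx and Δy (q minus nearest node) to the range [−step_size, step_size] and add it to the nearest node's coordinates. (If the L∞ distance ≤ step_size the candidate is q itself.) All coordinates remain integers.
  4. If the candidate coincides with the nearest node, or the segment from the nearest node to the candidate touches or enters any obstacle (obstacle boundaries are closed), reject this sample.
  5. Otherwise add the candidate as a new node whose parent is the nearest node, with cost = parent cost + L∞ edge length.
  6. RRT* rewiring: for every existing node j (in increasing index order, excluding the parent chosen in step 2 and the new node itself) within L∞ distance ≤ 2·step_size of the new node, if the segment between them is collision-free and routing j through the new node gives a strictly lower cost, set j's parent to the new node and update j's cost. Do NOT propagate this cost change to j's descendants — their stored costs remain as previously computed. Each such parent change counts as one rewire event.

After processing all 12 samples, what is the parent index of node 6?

Parent of node 6: 5

1. q=(41,24) nearest=0 d=41 new=(4,6) → add node 1 parent=0 cost=4
2. q=(15,1) nearest=1 d=11 new=(8,2) → blocked by [3,9]×[0,3], reject
3. q=(18,5) nearest=1 d=14 new=(8,5) → add node 2 parent=1 cost=8
4. q=(41,0) nearest=2 d=33 new=(12,1) → add node 3 parent=2 cost=12
5. q=(41,20) nearest=3 d=29 new=(16,5) → add node 4 parent=3 cost=16
6. q=(18,12) nearest=4 d=7 new=(18,9) → add node 5 parent=4 cost=20
7. q=(32,22) nearest=5 d=14 new=(22,13) → add node 6 parent=5 cost=24
8. q=(25,28) nearest=6 d=15 new=(25,17) → add node 7 parent=6 cost=28
9. q=(27,20) nearest=7 d=3 new=(27,20) → add node 8 parent=7 cost=31
10. q=(7,4) nearest=2 d=1 new=(7,4) → add node 9 parent=2 cost=9
11. q=(28,25) nearest=8 d=5 new=(28,24) → add node 10 parent=8 cost=35
12. q=(25,19) nearest=7 d=2 new=(25,19) → add node 11 parent=7 cost=30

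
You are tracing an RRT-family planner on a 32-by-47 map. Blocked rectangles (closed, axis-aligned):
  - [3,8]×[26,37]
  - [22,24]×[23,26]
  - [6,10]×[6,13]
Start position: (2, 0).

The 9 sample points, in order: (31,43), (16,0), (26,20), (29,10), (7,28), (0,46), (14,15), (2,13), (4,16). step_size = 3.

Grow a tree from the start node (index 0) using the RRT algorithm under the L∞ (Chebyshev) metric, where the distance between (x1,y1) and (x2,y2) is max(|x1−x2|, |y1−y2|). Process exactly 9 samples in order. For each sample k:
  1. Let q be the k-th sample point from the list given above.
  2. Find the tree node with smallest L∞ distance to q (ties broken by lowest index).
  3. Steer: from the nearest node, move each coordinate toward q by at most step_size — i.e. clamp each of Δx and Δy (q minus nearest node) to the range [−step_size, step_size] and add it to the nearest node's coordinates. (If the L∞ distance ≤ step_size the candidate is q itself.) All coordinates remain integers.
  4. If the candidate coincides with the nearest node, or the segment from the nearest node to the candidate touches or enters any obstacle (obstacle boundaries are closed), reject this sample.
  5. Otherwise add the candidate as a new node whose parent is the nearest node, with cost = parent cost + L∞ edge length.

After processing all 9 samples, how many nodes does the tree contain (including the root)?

1. q=(31,43) nearest=0 d=43 new=(5,3) → add node 1 parent=0 cost=3
2. q=(16,0) nearest=1 d=11 new=(8,0) → add node 2 parent=1 cost=6
3. q=(26,20) nearest=2 d=20 new=(11,3) → add node 3 parent=2 cost=9
4. q=(29,10) nearest=3 d=18 new=(14,6) → add node 4 parent=3 cost=12
5. q=(7,28) nearest=4 d=22 new=(11,9) → add node 5 parent=4 cost=15
6. q=(0,46) nearest=5 d=37 new=(8,12) → blocked by [6,10]×[6,13], reject
7. q=(14,15) nearest=5 d=6 new=(14,12) → add node 6 parent=5 cost=18
8. q=(2,13) nearest=5 d=9 new=(8,12) → blocked by [6,10]×[6,13], reject
9. q=(4,16) nearest=5 d=7 new=(8,12) → blocked by [6,10]×[6,13], reject

Node count: 7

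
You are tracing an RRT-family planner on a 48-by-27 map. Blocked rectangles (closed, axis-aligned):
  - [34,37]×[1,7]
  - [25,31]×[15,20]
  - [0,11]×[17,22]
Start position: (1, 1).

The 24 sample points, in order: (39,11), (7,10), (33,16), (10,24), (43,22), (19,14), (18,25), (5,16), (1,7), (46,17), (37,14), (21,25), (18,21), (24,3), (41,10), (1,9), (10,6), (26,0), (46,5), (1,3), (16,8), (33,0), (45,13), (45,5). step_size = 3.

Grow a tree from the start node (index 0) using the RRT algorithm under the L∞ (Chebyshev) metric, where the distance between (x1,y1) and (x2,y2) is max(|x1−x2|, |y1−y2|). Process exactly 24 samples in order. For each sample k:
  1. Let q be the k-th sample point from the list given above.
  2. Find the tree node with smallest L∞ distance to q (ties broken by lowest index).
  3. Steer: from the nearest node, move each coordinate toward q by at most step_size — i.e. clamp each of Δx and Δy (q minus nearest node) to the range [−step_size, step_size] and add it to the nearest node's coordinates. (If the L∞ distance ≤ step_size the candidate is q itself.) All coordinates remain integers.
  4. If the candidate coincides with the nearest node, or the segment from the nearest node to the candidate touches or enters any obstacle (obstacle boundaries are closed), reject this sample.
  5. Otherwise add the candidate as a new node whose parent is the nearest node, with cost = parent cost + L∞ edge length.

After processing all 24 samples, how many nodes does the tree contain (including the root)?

1. q=(39,11) nearest=0 d=38 new=(4,4) → add node 1 parent=0 cost=3
2. q=(7,10) nearest=1 d=6 new=(7,7) → add node 2 parent=1 cost=6
3. q=(33,16) nearest=2 d=26 new=(10,10) → add node 3 parent=2 cost=9
4. q=(10,24) nearest=3 d=14 new=(10,13) → add node 4 parent=3 cost=12
5. q=(43,22) nearest=3 d=33 new=(13,13) → add node 5 parent=3 cost=12
6. q=(19,14) nearest=5 d=6 new=(16,14) → add node 6 parent=5 cost=15
7. q=(18,25) nearest=6 d=11 new=(18,17) → add node 7 parent=6 cost=18
8. q=(5,16) nearest=4 d=5 new=(7,16) → add node 8 parent=4 cost=15
9. q=(1,7) nearest=1 d=3 new=(1,7) → add node 9 parent=1 cost=6
10. q=(46,17) nearest=7 d=28 new=(21,17) → add node 10 parent=7 cost=21
11. q=(37,14) nearest=10 d=16 new=(24,14) → add node 11 parent=10 cost=24
12. q=(21,25) nearest=7 d=8 new=(21,20) → add node 12 parent=7 cost=21
13. q=(18,21) nearest=12 d=3 new=(18,21) → add node 13 parent=12 cost=24
14. q=(24,3) nearest=5 d=11 new=(16,10) → add node 14 parent=5 cost=15
15. q=(41,10) nearest=11 d=17 new=(27,11) → add node 15 parent=11 cost=27
16. q=(1,9) nearest=9 d=2 new=(1,9) → add node 16 parent=9 cost=8
17. q=(10,6) nearest=2 d=3 new=(10,6) → add node 17 parent=2 cost=9
18. q=(26,0) nearest=14 d=10 new=(19,7) → add node 18 parent=14 cost=18
19. q=(46,5) nearest=15 d=19 new=(30,8) → add node 19 parent=15 cost=30
20. q=(1,3) nearest=0 d=2 new=(1,3) → add node 20 parent=0 cost=2
21. q=(16,8) nearest=14 d=2 new=(16,8) → add node 21 parent=14 cost=17
22. q=(33,0) nearest=19 d=8 new=(33,5) → add node 22 parent=19 cost=33
23. q=(45,13) nearest=22 d=12 new=(36,8) → blocked by [34,37]×[1,7], reject
24. q=(45,5) nearest=22 d=12 new=(36,5) → blocked by [34,37]×[1,7], reject

Node count: 23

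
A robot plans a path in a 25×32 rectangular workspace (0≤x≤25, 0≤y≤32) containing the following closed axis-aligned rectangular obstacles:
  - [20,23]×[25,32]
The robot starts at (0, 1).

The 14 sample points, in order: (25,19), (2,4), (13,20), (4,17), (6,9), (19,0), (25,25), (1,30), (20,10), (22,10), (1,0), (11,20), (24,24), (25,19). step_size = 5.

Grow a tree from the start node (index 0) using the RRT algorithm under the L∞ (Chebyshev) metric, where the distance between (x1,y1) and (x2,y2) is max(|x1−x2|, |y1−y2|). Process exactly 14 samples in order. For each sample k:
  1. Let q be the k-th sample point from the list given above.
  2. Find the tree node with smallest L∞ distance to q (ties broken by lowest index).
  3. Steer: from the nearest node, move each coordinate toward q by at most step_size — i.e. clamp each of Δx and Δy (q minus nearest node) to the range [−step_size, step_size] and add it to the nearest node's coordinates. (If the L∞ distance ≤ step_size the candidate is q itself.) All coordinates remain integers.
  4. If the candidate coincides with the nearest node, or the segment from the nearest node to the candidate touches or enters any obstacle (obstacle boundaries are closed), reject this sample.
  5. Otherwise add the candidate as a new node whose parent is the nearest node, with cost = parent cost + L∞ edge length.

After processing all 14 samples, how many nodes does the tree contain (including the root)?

Node count: 15

1. q=(25,19) nearest=0 d=25 new=(5,6) → add node 1 parent=0 cost=5
2. q=(2,4) nearest=0 d=3 new=(2,4) → add node 2 parent=0 cost=3
3. q=(13,20) nearest=1 d=14 new=(10,11) → add node 3 parent=1 cost=10
4. q=(4,17) nearest=3 d=6 new=(5,16) → add node 4 parent=3 cost=15
5. q=(6,9) nearest=1 d=3 new=(6,9) → add node 5 parent=1 cost=8
6. q=(19,0) nearest=3 d=11 new=(15,6) → add node 6 parent=3 cost=15
7. q=(25,25) nearest=3 d=15 new=(15,16) → add node 7 parent=3 cost=15
8. q=(1,30) nearest=4 d=14 new=(1,21) → add node 8 parent=4 cost=20
9. q=(20,10) nearest=6 d=5 new=(20,10) → add node 9 parent=6 cost=20
10. q=(22,10) nearest=9 d=2 new=(22,10) → add node 10 parent=9 cost=22
11. q=(1,0) nearest=0 d=1 new=(1,0) → add node 11 parent=0 cost=1
12. q=(11,20) nearest=7 d=4 new=(11,20) → add node 12 parent=7 cost=19
13. q=(24,24) nearest=7 d=9 new=(20,21) → add node 13 parent=7 cost=20
14. q=(25,19) nearest=13 d=5 new=(25,19) → add node 14 parent=13 cost=25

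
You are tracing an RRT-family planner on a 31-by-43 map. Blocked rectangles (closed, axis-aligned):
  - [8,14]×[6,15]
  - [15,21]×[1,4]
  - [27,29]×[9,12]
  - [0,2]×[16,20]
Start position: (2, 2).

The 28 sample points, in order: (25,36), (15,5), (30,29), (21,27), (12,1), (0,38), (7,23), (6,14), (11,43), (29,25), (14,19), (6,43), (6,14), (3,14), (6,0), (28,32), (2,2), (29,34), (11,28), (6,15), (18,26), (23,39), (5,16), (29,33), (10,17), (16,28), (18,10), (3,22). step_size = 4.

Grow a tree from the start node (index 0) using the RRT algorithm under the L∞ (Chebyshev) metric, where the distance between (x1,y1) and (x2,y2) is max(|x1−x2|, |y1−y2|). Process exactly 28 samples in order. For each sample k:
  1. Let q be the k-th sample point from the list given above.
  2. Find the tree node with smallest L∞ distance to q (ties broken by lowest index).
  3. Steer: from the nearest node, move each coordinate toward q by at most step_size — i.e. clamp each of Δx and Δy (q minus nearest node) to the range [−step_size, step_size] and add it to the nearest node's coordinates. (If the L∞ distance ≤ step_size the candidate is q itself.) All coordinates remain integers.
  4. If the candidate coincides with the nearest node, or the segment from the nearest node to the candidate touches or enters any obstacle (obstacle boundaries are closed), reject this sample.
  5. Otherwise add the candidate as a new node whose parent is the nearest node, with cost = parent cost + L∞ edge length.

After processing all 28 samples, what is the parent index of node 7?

1. q=(25,36) nearest=0 d=34 new=(6,6) → add node 1 parent=0 cost=4
2. q=(15,5) nearest=1 d=9 new=(10,5) → add node 2 parent=1 cost=8
3. q=(30,29) nearest=1 d=24 new=(10,10) → blocked by [8,14]×[6,15], reject
4. q=(21,27) nearest=1 d=21 new=(10,10) → blocked by [8,14]×[6,15], reject
5. q=(12,1) nearest=2 d=4 new=(12,1) → add node 3 parent=2 cost=12
6. q=(0,38) nearest=1 d=32 new=(2,10) → add node 4 parent=1 cost=8
7. q=(7,23) nearest=4 d=13 new=(6,14) → add node 5 parent=4 cost=12
8. q=(6,14) nearest=5 d=0 → coincident, reject
9. q=(11,43) nearest=5 d=29 new=(10,18) → add node 6 parent=5 cost=16
10. q=(29,25) nearest=6 d=19 new=(14,22) → add node 7 parent=6 cost=20
11. q=(14,19) nearest=7 d=3 new=(14,19) → add node 8 parent=7 cost=23
12. q=(6,43) nearest=7 d=21 new=(10,26) → add node 9 parent=7 cost=24
13. q=(6,14) nearest=5 d=0 → coincident, reject
14. q=(3,14) nearest=5 d=3 new=(3,14) → add node 10 parent=5 cost=15
15. q=(6,0) nearest=0 d=4 new=(6,0) → add node 11 parent=0 cost=4
16. q=(28,32) nearest=7 d=14 new=(18,26) → add node 12 parent=7 cost=24
17. q=(2,2) nearest=0 d=0 → coincident, reject
18. q=(29,34) nearest=12 d=11 new=(22,30) → add node 13 parent=12 cost=28
19. q=(11,28) nearest=9 d=2 new=(11,28) → add node 14 parent=9 cost=26
20. q=(6,15) nearest=5 d=1 new=(6,15) → add node 15 parent=5 cost=13
21. q=(18,26) nearest=12 d=0 → coincident, reject
22. q=(23,39) nearest=13 d=9 new=(23,34) → add node 16 parent=13 cost=32
23. q=(5,16) nearest=15 d=1 new=(5,16) → add node 17 parent=15 cost=14
24. q=(29,33) nearest=16 d=6 new=(27,33) → add node 18 parent=16 cost=36
25. q=(10,17) nearest=6 d=1 new=(10,17) → add node 19 parent=6 cost=17
26. q=(16,28) nearest=12 d=2 new=(16,28) → add node 20 parent=12 cost=26
27. q=(18,10) nearest=2 d=8 new=(14,9) → blocked by [8,14]×[6,15], reject
28. q=(3,22) nearest=17 d=6 new=(3,20) → add node 21 parent=17 cost=18

Parent of node 7: 6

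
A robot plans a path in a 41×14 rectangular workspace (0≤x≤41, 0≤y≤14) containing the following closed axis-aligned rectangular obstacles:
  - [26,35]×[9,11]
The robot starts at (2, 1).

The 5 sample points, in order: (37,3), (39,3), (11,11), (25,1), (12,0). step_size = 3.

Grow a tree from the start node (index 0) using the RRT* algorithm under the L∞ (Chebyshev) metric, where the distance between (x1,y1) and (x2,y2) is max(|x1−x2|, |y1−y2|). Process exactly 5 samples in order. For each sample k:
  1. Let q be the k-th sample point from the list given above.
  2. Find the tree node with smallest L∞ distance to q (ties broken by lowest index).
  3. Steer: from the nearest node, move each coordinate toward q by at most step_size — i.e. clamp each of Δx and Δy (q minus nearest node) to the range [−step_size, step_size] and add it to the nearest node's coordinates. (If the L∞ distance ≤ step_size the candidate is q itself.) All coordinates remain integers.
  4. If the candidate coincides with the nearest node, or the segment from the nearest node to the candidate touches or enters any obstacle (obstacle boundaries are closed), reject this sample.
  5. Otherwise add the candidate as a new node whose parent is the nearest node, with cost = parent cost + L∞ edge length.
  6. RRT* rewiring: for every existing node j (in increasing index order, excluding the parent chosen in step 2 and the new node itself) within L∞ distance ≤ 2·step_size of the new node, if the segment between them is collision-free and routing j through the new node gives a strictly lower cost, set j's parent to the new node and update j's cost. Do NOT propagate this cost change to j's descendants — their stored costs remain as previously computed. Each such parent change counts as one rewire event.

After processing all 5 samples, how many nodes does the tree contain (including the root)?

Node count: 6

1. q=(37,3) nearest=0 d=35 new=(5,3) → add node 1 parent=0 cost=3
2. q=(39,3) nearest=1 d=34 new=(8,3) → add node 2 parent=1 cost=6
3. q=(11,11) nearest=1 d=8 new=(8,6) → add node 3 parent=1 cost=6
4. q=(25,1) nearest=2 d=17 new=(11,1) → add node 4 parent=2 cost=9
5. q=(12,0) nearest=4 d=1 new=(12,0) → add node 5 parent=4 cost=10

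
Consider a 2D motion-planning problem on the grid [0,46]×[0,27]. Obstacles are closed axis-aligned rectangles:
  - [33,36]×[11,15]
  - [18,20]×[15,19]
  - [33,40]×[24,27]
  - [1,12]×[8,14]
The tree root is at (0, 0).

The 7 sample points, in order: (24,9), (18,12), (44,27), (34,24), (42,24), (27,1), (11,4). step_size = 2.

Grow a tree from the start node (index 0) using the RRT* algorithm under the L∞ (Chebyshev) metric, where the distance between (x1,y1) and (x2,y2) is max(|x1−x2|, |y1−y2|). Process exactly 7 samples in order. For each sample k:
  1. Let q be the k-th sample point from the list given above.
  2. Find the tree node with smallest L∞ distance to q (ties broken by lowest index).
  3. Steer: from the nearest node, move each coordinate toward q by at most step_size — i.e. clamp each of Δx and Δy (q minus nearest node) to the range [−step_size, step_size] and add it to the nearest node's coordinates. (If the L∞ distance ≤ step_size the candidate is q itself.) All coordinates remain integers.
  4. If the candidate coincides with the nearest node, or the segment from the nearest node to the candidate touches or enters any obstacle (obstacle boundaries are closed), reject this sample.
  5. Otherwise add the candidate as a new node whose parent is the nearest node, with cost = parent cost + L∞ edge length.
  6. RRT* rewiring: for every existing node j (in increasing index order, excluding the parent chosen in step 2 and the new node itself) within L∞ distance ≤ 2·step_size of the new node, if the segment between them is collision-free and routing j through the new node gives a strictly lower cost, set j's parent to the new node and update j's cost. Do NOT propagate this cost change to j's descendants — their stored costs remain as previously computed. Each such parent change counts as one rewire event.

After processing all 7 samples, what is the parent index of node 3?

1. q=(24,9) nearest=0 d=24 new=(2,2) → add node 1 parent=0 cost=2
2. q=(18,12) nearest=1 d=16 new=(4,4) → add node 2 parent=1 cost=4
3. q=(44,27) nearest=2 d=40 new=(6,6) → add node 3 parent=2 cost=6
4. q=(34,24) nearest=3 d=28 new=(8,8) → blocked by [1,12]×[8,14], reject
5. q=(42,24) nearest=3 d=36 new=(8,8) → blocked by [1,12]×[8,14], reject
6. q=(27,1) nearest=3 d=21 new=(8,4) → add node 4 parent=3 cost=8
7. q=(11,4) nearest=4 d=3 new=(10,4) → add node 5 parent=4 cost=10

Parent of node 3: 2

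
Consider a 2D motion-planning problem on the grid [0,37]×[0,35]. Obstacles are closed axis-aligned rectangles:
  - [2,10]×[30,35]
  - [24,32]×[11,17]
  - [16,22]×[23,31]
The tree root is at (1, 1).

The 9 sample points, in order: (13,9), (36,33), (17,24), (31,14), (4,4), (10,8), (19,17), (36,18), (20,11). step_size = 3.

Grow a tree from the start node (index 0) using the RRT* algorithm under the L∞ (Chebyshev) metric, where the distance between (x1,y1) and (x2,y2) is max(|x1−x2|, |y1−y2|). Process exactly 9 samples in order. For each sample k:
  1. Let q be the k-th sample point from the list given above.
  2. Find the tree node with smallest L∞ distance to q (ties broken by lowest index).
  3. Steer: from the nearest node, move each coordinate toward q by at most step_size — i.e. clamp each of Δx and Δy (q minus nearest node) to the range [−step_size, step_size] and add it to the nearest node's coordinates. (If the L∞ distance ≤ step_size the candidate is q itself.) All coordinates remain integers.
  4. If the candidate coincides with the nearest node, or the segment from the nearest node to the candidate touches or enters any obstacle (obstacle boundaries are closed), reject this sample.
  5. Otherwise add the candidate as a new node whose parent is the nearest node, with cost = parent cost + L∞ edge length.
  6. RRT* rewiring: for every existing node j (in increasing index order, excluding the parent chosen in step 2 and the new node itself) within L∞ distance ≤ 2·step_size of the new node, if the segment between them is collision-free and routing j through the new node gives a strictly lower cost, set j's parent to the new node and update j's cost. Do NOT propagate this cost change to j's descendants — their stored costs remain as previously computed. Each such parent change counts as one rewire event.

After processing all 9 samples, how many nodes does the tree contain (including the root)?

Node count: 9

1. q=(13,9) nearest=0 d=12 new=(4,4) → add node 1 parent=0 cost=3
2. q=(36,33) nearest=1 d=32 new=(7,7) → add node 2 parent=1 cost=6
3. q=(17,24) nearest=2 d=17 new=(10,10) → add node 3 parent=2 cost=9
4. q=(31,14) nearest=3 d=21 new=(13,13) → add node 4 parent=3 cost=12
5. q=(4,4) nearest=1 d=0 → coincident, reject
6. q=(10,8) nearest=3 d=2 new=(10,8) → add node 5 parent=3 cost=11
7. q=(19,17) nearest=4 d=6 new=(16,16) → add node 6 parent=4 cost=15
8. q=(36,18) nearest=6 d=20 new=(19,18) → add node 7 parent=6 cost=18
9. q=(20,11) nearest=6 d=5 new=(19,13) → add node 8 parent=6 cost=18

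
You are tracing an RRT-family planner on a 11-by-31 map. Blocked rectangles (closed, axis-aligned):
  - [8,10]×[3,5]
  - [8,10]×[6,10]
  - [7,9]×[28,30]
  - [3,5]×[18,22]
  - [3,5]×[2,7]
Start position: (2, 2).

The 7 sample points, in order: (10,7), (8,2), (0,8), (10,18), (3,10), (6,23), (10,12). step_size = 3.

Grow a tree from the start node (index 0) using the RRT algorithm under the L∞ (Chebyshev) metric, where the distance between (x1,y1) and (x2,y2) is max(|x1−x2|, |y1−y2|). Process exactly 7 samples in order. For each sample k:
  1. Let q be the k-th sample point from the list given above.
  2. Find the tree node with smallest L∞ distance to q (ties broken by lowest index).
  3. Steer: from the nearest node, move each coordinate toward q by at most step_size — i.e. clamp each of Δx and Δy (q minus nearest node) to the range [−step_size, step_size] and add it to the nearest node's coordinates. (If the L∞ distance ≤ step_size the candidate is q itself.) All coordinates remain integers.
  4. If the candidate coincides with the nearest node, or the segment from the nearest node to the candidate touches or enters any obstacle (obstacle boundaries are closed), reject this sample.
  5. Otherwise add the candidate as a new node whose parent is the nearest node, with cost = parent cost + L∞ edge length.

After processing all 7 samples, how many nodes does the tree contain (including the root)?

1. q=(10,7) nearest=0 d=8 new=(5,5) → blocked by [3,5]×[2,7], reject
2. q=(8,2) nearest=0 d=6 new=(5,2) → blocked by [3,5]×[2,7], reject
3. q=(0,8) nearest=0 d=6 new=(0,5) → add node 1 parent=0 cost=3
4. q=(10,18) nearest=1 d=13 new=(3,8) → add node 2 parent=1 cost=6
5. q=(3,10) nearest=2 d=2 new=(3,10) → add node 3 parent=2 cost=8
6. q=(6,23) nearest=3 d=13 new=(6,13) → add node 4 parent=3 cost=11
7. q=(10,12) nearest=4 d=4 new=(9,12) → add node 5 parent=4 cost=14

Node count: 6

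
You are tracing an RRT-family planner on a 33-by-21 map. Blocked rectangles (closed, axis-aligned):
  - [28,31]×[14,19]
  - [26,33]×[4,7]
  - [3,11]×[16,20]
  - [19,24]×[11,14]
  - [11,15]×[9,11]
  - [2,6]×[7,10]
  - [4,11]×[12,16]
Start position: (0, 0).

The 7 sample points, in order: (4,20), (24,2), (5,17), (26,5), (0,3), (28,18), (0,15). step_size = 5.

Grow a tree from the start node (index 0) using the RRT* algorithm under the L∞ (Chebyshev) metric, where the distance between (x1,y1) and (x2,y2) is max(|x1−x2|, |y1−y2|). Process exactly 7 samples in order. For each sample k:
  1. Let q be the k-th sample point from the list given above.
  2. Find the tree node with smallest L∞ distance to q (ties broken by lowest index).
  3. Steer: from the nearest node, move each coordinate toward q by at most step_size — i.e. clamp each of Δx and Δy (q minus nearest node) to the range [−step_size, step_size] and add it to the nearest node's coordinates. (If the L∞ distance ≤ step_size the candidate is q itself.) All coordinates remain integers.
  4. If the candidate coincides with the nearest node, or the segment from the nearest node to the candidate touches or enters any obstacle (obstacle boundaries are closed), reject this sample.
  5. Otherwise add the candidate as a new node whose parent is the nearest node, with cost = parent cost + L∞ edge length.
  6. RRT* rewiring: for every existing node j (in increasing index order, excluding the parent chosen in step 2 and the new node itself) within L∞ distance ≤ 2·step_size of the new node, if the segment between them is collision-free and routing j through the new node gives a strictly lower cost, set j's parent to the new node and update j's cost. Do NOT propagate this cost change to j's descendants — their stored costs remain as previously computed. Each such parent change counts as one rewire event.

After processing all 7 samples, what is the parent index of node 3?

1. q=(4,20) nearest=0 d=20 new=(4,5) → add node 1 parent=0 cost=5
2. q=(24,2) nearest=1 d=20 new=(9,2) → add node 2 parent=1 cost=10
3. q=(5,17) nearest=1 d=12 new=(5,10) → blocked by [2,6]×[7,10], reject
4. q=(26,5) nearest=2 d=17 new=(14,5) → add node 3 parent=2 cost=15
5. q=(0,3) nearest=0 d=3 new=(0,3) → add node 4 parent=0 cost=3
6. q=(28,18) nearest=3 d=14 new=(19,10) → add node 5 parent=3 cost=20
7. q=(0,15) nearest=1 d=10 new=(0,10) → blocked by [2,6]×[7,10], reject

Parent of node 3: 2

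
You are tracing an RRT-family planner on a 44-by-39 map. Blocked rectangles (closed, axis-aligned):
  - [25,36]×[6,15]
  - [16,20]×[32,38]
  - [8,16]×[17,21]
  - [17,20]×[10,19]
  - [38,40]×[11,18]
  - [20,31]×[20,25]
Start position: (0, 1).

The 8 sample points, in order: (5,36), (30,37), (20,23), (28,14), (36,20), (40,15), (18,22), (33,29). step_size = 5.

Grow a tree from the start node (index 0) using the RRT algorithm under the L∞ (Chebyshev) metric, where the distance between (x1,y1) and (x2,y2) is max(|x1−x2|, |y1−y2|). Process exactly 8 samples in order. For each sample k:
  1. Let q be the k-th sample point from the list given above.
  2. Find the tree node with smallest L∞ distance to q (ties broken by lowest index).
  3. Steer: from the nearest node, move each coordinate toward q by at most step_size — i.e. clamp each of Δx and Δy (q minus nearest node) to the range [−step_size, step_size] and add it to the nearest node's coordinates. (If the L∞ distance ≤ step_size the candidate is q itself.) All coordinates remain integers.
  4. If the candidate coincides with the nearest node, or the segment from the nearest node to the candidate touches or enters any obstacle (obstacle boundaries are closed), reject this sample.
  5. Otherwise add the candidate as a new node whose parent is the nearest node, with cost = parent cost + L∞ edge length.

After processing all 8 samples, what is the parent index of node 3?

1. q=(5,36) nearest=0 d=35 new=(5,6) → add node 1 parent=0 cost=5
2. q=(30,37) nearest=1 d=31 new=(10,11) → add node 2 parent=1 cost=10
3. q=(20,23) nearest=2 d=12 new=(15,16) → add node 3 parent=2 cost=15
4. q=(28,14) nearest=3 d=13 new=(20,14) → blocked by [17,20]×[10,19], reject
5. q=(36,20) nearest=3 d=21 new=(20,20) → blocked by [17,20]×[10,19], reject
6. q=(40,15) nearest=3 d=25 new=(20,15) → blocked by [17,20]×[10,19], reject
7. q=(18,22) nearest=3 d=6 new=(18,21) → blocked by [8,16]×[17,21], reject
8. q=(33,29) nearest=3 d=18 new=(20,21) → blocked by [8,16]×[17,21], reject

Parent of node 3: 2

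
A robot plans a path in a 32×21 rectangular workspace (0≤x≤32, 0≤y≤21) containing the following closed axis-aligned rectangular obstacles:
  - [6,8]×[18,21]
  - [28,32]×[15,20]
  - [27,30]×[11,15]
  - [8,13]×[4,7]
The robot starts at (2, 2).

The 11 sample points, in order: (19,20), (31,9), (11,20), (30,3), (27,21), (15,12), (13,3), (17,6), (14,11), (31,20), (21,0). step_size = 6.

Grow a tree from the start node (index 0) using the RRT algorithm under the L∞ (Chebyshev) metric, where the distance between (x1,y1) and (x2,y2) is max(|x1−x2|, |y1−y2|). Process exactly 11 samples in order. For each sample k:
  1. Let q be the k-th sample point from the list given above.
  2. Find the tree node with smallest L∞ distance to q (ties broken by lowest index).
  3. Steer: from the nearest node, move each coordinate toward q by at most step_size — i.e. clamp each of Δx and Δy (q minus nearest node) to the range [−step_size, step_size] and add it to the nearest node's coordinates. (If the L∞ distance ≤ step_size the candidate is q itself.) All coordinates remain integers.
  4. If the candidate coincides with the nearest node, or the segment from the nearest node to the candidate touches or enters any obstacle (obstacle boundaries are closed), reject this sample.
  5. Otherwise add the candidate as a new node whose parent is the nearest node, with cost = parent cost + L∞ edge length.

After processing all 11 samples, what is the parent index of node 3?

1. q=(19,20) nearest=0 d=18 new=(8,8) → add node 1 parent=0 cost=6
2. q=(31,9) nearest=1 d=23 new=(14,9) → add node 2 parent=1 cost=12
3. q=(11,20) nearest=2 d=11 new=(11,15) → add node 3 parent=2 cost=18
4. q=(30,3) nearest=2 d=16 new=(20,3) → add node 4 parent=2 cost=18
5. q=(27,21) nearest=2 d=13 new=(20,15) → add node 5 parent=2 cost=18
6. q=(15,12) nearest=2 d=3 new=(15,12) → add node 6 parent=2 cost=15
7. q=(13,3) nearest=1 d=5 new=(13,3) → blocked by [8,13]×[4,7], reject
8. q=(17,6) nearest=2 d=3 new=(17,6) → add node 7 parent=2 cost=15
9. q=(14,11) nearest=6 d=1 new=(14,11) → add node 8 parent=6 cost=16
10. q=(31,20) nearest=5 d=11 new=(26,20) → add node 9 parent=5 cost=24
11. q=(21,0) nearest=4 d=3 new=(21,0) → add node 10 parent=4 cost=21

Parent of node 3: 2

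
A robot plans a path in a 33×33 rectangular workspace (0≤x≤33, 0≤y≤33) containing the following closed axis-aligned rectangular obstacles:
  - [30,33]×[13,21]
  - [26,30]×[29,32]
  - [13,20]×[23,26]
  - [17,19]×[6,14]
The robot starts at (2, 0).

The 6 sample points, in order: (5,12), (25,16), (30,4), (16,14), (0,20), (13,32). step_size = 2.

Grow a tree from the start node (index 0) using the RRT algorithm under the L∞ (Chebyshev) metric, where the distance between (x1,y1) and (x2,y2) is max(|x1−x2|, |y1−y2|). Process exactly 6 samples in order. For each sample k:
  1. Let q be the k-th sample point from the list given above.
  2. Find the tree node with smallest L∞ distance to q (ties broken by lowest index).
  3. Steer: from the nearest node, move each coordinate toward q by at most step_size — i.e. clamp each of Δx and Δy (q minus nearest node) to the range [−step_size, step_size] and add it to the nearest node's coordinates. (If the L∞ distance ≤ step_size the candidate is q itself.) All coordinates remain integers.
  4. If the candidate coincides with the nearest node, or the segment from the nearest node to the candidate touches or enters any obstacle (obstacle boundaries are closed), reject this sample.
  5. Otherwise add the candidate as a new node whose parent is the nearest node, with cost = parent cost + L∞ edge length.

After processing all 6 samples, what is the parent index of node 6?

Parent of node 6: 5

1. q=(5,12) nearest=0 d=12 new=(4,2) → add node 1 parent=0 cost=2
2. q=(25,16) nearest=1 d=21 new=(6,4) → add node 2 parent=1 cost=4
3. q=(30,4) nearest=2 d=24 new=(8,4) → add node 3 parent=2 cost=6
4. q=(16,14) nearest=2 d=10 new=(8,6) → add node 4 parent=2 cost=6
5. q=(0,20) nearest=4 d=14 new=(6,8) → add node 5 parent=4 cost=8
6. q=(13,32) nearest=5 d=24 new=(8,10) → add node 6 parent=5 cost=10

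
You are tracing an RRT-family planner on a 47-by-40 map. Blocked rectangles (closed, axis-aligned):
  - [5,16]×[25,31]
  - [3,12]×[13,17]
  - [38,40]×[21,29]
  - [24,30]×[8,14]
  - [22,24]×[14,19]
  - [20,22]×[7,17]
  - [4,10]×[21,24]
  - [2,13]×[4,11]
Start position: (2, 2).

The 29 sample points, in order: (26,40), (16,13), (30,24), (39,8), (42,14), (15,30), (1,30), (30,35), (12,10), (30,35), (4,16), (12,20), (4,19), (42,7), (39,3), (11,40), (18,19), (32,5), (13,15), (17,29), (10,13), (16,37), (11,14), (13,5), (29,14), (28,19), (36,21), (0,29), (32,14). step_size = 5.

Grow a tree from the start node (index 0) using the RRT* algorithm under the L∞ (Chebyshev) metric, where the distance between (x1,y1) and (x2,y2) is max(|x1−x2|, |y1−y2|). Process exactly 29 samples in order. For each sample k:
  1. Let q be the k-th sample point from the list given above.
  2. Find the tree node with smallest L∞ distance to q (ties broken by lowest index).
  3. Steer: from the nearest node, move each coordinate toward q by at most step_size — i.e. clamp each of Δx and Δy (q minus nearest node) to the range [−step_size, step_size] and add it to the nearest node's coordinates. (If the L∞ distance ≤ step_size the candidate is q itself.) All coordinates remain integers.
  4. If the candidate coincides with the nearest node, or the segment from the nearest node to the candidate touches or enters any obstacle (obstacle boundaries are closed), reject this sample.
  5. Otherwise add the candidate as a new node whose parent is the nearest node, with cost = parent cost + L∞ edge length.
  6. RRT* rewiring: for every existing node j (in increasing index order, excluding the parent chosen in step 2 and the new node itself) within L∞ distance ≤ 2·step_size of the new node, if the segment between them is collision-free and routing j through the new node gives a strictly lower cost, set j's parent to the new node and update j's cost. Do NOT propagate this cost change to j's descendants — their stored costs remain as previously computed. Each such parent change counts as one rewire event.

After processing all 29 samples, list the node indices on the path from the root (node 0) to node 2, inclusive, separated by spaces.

1. q=(26,40) nearest=0 d=38 new=(7,7) → blocked by [2,13]×[4,11], reject
2. q=(16,13) nearest=0 d=14 new=(7,7) → blocked by [2,13]×[4,11], reject
3. q=(30,24) nearest=0 d=28 new=(7,7) → blocked by [2,13]×[4,11], reject
4. q=(39,8) nearest=0 d=37 new=(7,7) → blocked by [2,13]×[4,11], reject
5. q=(42,14) nearest=0 d=40 new=(7,7) → blocked by [2,13]×[4,11], reject
6. q=(15,30) nearest=0 d=28 new=(7,7) → blocked by [2,13]×[4,11], reject
7. q=(1,30) nearest=0 d=28 new=(1,7) → add node 1 parent=0 cost=5
8. q=(30,35) nearest=1 d=29 new=(6,12) → blocked by [2,13]×[4,11], reject
9. q=(12,10) nearest=0 d=10 new=(7,7) → blocked by [2,13]×[4,11], reject
10. q=(30,35) nearest=1 d=29 new=(6,12) → blocked by [2,13]×[4,11], reject
11. q=(4,16) nearest=1 d=9 new=(4,12) → blocked by [2,13]×[4,11], reject
12. q=(12,20) nearest=1 d=13 new=(6,12) → blocked by [2,13]×[4,11], reject
13. q=(4,19) nearest=1 d=12 new=(4,12) → blocked by [2,13]×[4,11], reject
14. q=(42,7) nearest=0 d=40 new=(7,7) → blocked by [2,13]×[4,11], reject
15. q=(39,3) nearest=0 d=37 new=(7,3) → add node 2 parent=0 cost=5
16. q=(11,40) nearest=1 d=33 new=(6,12) → blocked by [2,13]×[4,11], reject
17. q=(18,19) nearest=2 d=16 new=(12,8) → blocked by [2,13]×[4,11], reject
18. q=(32,5) nearest=2 d=25 new=(12,5) → blocked by [2,13]×[4,11], reject
19. q=(13,15) nearest=1 d=12 new=(6,12) → blocked by [2,13]×[4,11], reject
20. q=(17,29) nearest=1 d=22 new=(6,12) → blocked by [2,13]×[4,11], reject
21. q=(10,13) nearest=1 d=9 new=(6,12) → blocked by [2,13]×[4,11], reject
22. q=(16,37) nearest=1 d=30 new=(6,12) → blocked by [2,13]×[4,11], reject
23. q=(11,14) nearest=1 d=10 new=(6,12) → blocked by [2,13]×[4,11], reject
24. q=(13,5) nearest=2 d=6 new=(12,5) → blocked by [2,13]×[4,11], reject
25. q=(29,14) nearest=2 d=22 new=(12,8) → blocked by [2,13]×[4,11], reject
26. q=(28,19) nearest=2 d=21 new=(12,8) → blocked by [2,13]×[4,11], reject
27. q=(36,21) nearest=2 d=29 new=(12,8) → blocked by [2,13]×[4,11], reject
28. q=(0,29) nearest=1 d=22 new=(0,12) → add node 3 parent=1 cost=10
29. q=(32,14) nearest=2 d=25 new=(12,8) → blocked by [2,13]×[4,11], reject

Path: 0 2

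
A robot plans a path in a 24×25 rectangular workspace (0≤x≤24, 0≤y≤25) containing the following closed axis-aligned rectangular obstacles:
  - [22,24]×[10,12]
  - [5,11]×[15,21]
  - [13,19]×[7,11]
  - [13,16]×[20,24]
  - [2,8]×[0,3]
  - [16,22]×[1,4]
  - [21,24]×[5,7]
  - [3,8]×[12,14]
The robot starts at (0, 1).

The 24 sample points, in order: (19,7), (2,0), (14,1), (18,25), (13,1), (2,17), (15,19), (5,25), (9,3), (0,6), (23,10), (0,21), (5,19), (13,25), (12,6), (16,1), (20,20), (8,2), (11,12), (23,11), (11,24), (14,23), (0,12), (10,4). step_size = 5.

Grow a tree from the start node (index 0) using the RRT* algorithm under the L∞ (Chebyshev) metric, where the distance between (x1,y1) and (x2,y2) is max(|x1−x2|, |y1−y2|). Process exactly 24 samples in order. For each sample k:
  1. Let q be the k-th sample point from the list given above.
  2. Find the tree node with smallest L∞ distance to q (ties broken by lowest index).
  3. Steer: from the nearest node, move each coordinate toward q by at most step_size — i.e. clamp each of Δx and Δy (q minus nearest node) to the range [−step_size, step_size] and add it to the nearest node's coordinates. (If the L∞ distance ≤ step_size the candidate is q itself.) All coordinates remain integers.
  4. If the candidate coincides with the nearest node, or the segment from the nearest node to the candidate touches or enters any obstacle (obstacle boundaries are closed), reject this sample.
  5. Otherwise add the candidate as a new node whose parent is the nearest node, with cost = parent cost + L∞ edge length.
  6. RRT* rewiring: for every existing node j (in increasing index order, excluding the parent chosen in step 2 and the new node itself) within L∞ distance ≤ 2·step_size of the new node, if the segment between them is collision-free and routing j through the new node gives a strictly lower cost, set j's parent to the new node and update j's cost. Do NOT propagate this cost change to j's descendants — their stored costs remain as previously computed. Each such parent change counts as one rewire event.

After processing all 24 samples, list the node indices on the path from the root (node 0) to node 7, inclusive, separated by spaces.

Path: 0 1 2 4 6 7

1. q=(19,7) nearest=0 d=19 new=(5,6) → blocked by [2,8]×[0,3], reject
2. q=(2,0) nearest=0 d=2 new=(2,0) → blocked by [2,8]×[0,3], reject
3. q=(14,1) nearest=0 d=14 new=(5,1) → blocked by [2,8]×[0,3], reject
4. q=(18,25) nearest=0 d=24 new=(5,6) → blocked by [2,8]×[0,3], reject
5. q=(13,1) nearest=0 d=13 new=(5,1) → blocked by [2,8]×[0,3], reject
6. q=(2,17) nearest=0 d=16 new=(2,6) → add node 1 parent=0 cost=5
7. q=(15,19) nearest=1 d=13 new=(7,11) → add node 2 parent=1 cost=10
8. q=(5,25) nearest=2 d=14 new=(5,16) → blocked by [5,11]×[15,21], reject
9. q=(9,3) nearest=1 d=7 new=(7,3) → blocked by [2,8]×[0,3], reject
10. q=(0,6) nearest=1 d=2 new=(0,6) → add node 3 parent=1 cost=7
11. q=(23,10) nearest=2 d=16 new=(12,10) → add node 4 parent=2 cost=15
12. q=(0,21) nearest=2 d=10 new=(2,16) → blocked by [3,8]×[12,14], reject
13. q=(5,19) nearest=2 d=8 new=(5,16) → blocked by [5,11]×[15,21], reject
14. q=(13,25) nearest=2 d=14 new=(12,16) → blocked by [5,11]×[15,21], reject
15. q=(12,6) nearest=4 d=4 new=(12,6) → add node 5 parent=4 cost=19
16. q=(16,1) nearest=5 d=5 new=(16,1) → blocked by [16,22]×[1,4], reject
17. q=(20,20) nearest=4 d=10 new=(17,15) → blocked by [13,19]×[7,11], reject
18. q=(8,2) nearest=5 d=4 new=(8,2) → blocked by [2,8]×[0,3], reject
19. q=(11,12) nearest=4 d=2 new=(11,12) → add node 6 parent=4 cost=17
20. q=(23,11) nearest=4 d=11 new=(17,11) → blocked by [13,19]×[7,11], reject
21. q=(11,24) nearest=6 d=12 new=(11,17) → blocked by [5,11]×[15,21], reject
22. q=(14,23) nearest=6 d=11 new=(14,17) → add node 7 parent=6 cost=22
23. q=(0,12) nearest=1 d=6 new=(0,11) → add node 8 parent=1 cost=10
24. q=(10,4) nearest=5 d=2 new=(10,4) → add node 9 parent=5 cost=21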